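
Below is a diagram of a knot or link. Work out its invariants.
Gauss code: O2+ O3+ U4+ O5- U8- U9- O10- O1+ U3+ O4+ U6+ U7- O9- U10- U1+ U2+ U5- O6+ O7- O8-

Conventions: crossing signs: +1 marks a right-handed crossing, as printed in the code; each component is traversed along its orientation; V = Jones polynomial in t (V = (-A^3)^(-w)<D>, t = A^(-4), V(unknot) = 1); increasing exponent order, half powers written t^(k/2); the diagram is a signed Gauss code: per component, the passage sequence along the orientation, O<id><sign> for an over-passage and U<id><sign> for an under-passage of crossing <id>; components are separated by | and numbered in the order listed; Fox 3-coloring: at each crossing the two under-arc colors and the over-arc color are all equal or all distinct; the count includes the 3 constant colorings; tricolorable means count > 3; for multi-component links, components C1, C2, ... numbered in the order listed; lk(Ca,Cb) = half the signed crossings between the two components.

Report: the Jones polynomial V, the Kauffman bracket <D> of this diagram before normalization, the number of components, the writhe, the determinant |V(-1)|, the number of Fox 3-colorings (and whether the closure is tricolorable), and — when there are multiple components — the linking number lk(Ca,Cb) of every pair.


V(t) = t^-2 - t^-1 + 1 - t + t^2
bracket: A^-8 - A^-4 + 1 - A^4 + A^8, w = 0
1 component, writhe 0, over 10 crossings
det 5, colorings 3 of 3^10 — not tricolorable
observation: w = 0 (over 10 crossings) is diagram-only; (-A^3)^(0) removes it from V


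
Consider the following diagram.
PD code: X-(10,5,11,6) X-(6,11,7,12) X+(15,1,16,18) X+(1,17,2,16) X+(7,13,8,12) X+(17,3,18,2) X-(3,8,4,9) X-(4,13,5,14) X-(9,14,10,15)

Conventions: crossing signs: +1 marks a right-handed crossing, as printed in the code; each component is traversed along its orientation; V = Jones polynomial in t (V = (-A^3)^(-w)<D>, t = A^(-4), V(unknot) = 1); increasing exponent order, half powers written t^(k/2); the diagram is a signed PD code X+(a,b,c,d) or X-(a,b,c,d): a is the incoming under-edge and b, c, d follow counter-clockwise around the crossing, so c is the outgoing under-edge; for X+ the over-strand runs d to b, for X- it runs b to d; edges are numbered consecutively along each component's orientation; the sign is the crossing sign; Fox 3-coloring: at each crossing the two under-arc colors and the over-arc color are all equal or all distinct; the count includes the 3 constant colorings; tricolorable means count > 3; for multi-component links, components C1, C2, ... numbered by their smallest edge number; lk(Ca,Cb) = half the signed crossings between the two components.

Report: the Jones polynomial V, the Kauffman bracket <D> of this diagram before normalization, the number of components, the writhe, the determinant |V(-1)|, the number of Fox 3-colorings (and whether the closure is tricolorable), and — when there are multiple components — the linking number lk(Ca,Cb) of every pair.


Jones polynomial: V(t) = -t^-3 + t^-2 - t^-1 + 3 - t + t^2 - t^3
<D> = A^-15 - A^-11 + A^-7 - 3A^-3 + A - A^5 + A^9; writhe -1
components 1, writhe -1 (9 crossings)
3-colorings: 27 of 3^9, det 9 — tricolorable
note: det 9 = |V(-1)|; divisible by 3, so tricolorable


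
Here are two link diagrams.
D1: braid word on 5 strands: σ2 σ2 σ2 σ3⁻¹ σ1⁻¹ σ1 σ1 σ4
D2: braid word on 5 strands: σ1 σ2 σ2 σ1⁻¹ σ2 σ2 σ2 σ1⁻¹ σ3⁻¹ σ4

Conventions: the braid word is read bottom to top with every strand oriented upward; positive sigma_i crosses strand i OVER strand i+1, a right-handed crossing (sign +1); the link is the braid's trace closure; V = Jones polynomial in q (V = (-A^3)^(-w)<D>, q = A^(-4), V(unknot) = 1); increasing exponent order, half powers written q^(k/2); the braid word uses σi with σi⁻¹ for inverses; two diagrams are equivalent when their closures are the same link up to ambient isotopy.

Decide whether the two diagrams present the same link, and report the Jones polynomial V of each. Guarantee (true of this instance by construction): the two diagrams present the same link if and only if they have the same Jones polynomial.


equivalent: no
V(D1) = q + q^3 - q^4  (w +4, c 8, <D> = -A^-4 + 1 + A^8)
V(D2) = q^2 + q^4 - q^5 + q^6 - q^7  [10 crossings, <D> = -A^-16 + A^-12 - A^-8 + A^-4 + A^4, w = +4]
key observation: V(q) takes 2 values over 2 diagrams, fixing the grouping


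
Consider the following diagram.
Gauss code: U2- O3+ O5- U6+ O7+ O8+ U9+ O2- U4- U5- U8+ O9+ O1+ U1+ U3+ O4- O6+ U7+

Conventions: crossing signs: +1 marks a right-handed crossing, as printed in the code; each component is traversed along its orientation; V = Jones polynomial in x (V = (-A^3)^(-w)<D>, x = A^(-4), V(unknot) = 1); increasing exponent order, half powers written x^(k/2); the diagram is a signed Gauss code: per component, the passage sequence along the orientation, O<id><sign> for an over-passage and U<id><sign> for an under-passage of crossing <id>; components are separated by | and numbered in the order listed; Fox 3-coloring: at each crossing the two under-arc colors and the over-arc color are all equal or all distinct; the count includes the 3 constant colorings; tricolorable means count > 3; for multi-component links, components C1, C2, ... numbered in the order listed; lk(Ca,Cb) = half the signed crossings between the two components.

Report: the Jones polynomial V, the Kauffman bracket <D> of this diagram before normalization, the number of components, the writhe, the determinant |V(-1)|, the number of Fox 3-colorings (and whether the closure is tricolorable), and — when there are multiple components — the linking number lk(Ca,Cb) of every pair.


V(x) = x^-1 - 1 + 2x - 2x^2 + 2x^3 - 2x^4 + x^5
bracket: -A^-11 + 2A^-7 - 2A^-3 + 2A - 2A^5 + A^9 - A^13, w = +3
1 component, writhe +3, over 9 crossings
det 11, colorings 3 of 3^9 — not tricolorable
observation: V spans 6 powers of x: at least 6 crossings in any diagram


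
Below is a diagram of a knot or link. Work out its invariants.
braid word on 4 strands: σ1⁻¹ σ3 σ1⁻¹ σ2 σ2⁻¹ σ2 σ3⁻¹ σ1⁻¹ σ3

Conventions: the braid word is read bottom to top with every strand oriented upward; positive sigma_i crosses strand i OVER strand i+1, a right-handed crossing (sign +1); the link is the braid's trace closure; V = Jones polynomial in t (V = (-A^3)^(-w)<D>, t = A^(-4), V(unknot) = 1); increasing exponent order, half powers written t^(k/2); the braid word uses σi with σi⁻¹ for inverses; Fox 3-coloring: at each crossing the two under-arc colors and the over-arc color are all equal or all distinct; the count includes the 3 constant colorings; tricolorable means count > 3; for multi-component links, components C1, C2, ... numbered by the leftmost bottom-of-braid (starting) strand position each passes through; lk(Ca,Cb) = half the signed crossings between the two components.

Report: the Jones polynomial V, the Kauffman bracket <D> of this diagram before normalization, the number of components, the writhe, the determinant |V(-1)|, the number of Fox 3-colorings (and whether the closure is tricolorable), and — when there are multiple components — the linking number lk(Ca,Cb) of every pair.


Jones polynomial: V(t) = -t^-4 + t^-3 + t^-1
<D> = -A - A^9 + A^13; writhe -1
components 1, writhe -1 (9 crossings)
3-colorings: 9 of 3^9, det 3 — tricolorable
note: the span of V is 3, forcing >= 3 crossings in any diagram


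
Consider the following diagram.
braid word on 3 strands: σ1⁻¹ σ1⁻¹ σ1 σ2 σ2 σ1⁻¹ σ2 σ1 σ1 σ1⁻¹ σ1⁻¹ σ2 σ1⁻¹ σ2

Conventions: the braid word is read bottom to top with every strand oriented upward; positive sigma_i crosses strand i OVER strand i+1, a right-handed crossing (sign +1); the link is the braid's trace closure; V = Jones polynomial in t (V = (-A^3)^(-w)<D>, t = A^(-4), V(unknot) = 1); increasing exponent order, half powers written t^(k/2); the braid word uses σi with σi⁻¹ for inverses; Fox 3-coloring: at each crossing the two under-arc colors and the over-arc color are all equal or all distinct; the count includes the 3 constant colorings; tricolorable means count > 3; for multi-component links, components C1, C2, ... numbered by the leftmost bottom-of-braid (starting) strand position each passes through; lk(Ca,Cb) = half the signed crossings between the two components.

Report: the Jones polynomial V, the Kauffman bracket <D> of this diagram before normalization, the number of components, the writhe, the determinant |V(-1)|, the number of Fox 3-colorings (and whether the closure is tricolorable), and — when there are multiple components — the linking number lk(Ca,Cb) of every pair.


Jones polynomial: V(t) = -t^-2 + 3t^-1 - 4 + 6t - 6t^2 + 6t^3 - 5t^4 + 3t^5 - t^6
<D> = -A^-18 + 3A^-14 - 5A^-10 + 6A^-6 - 6A^-2 + 6A^2 - 4A^6 + 3A^10 - A^14; writhe +2
components 1, writhe +2 (14 crossings)
3-colorings: 3 of 3^14, det 35 — not tricolorable
note: w = +2 shifts under R1 moves; the (-A^3)^(-2) factor cancels that in V


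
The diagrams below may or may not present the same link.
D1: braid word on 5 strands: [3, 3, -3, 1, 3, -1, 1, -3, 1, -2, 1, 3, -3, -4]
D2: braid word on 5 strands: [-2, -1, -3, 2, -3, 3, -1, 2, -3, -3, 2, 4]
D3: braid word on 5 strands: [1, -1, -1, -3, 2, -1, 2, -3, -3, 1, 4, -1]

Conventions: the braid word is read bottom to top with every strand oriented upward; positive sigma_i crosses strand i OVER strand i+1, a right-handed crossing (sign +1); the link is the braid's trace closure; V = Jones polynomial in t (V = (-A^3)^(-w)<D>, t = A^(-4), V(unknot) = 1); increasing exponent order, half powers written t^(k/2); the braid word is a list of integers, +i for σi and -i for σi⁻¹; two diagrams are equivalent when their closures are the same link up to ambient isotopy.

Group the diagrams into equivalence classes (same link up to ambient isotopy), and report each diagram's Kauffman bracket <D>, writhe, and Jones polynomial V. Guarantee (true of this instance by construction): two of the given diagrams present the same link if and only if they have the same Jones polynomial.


classes: {D1} | {D2, D3}
V(D1) = t + t^3 - t^4  [14 crossings, <D> = -A^-10 + A^-6 + A^2, w = +2]
D2 (bracket A^-10 - A^-6 + 2A^-2 - 3A^2 + 3A^6 - 2A^10 + 2A^14 - A^18; 12 crossings at w = -2): V = -t^-6 + 2t^-5 - 2t^-4 + 3t^-3 - 3t^-2 + 2t^-1 - 1 + t
V(D3) = -t^-6 + 2t^-5 - 2t^-4 + 3t^-3 - 3t^-2 + 2t^-1 - 1 + t  (w -2, c 12, <D> = A^-10 - A^-6 + 2A^-2 - 3A^2 + 3A^6 - 2A^10 + 2A^14 - A^18)
insight: 2 values of V(t) split the 3 diagrams


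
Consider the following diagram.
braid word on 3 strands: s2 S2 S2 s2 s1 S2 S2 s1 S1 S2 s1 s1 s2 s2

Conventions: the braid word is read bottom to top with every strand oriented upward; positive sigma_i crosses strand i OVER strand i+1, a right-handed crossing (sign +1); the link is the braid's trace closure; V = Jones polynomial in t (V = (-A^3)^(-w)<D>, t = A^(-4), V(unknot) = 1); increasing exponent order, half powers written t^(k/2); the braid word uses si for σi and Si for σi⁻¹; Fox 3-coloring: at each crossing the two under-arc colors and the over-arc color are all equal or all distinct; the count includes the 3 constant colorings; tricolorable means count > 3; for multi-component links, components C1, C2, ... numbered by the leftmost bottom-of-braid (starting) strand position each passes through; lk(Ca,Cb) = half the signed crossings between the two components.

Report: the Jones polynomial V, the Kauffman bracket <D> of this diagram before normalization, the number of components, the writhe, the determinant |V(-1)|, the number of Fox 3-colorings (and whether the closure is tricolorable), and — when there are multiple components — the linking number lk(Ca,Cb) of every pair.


V = -t^-1 + 2 - t + 2t^2 - t^3 + t^4 - t^5
<D> = -A^-14 + A^-10 - A^-6 + 2A^-2 - A^2 + 2A^6 - A^10 (w = +2)
1 component over 14 crossings, w = +2
9 Fox colorings among 3^14, |V(-1)| = 9: tricolorable
why: |V(-1)| = 9: so tricolorable, since 3 divides 9


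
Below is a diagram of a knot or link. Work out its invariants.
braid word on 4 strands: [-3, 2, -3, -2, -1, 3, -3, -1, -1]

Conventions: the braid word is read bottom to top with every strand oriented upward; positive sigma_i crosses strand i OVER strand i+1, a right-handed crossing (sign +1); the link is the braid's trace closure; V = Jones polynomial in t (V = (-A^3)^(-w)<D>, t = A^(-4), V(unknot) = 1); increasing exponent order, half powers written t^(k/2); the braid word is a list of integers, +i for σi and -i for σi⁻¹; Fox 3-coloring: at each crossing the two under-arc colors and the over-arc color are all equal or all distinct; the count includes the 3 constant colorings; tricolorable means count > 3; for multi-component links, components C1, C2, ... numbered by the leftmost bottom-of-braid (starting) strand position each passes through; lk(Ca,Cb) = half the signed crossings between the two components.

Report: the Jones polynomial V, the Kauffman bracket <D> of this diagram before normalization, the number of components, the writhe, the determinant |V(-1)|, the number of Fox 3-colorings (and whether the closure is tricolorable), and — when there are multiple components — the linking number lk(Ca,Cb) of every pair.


V = -t^-4 + t^-3 + t^-1
<D> = -A^-11 - A^-3 + A (w = -5)
1 component over 9 crossings, w = -5
9 Fox colorings among 3^9, |V(-1)| = 3: tricolorable
why: w = -5 (over 9 crossings) is diagram-only; (-A^3)^(5) removes it from V


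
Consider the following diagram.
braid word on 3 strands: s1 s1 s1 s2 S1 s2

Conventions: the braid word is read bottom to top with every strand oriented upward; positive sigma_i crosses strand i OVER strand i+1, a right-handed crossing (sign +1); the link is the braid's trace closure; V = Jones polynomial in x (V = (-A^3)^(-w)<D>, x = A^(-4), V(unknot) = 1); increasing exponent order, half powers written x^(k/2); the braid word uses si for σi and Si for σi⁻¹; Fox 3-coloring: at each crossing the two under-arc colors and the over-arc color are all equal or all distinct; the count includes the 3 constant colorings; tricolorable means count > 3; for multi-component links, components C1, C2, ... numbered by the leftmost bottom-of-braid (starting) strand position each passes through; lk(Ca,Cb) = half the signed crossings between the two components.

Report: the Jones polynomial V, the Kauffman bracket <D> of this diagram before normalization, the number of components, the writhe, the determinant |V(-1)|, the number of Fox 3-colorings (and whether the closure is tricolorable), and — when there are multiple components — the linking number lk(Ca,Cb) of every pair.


V = x - x^2 + 2x^3 - x^4 + x^5 - x^6
<D> = -A^-12 + A^-8 - A^-4 + 2 - A^4 + A^8 (w = +4)
1 component over 6 crossings, w = +4
3 Fox colorings among 3^6, |V(-1)| = 7: not tricolorable
why: w = +4 shifts under R1 moves; the (-A^3)^(-4) factor cancels that in V


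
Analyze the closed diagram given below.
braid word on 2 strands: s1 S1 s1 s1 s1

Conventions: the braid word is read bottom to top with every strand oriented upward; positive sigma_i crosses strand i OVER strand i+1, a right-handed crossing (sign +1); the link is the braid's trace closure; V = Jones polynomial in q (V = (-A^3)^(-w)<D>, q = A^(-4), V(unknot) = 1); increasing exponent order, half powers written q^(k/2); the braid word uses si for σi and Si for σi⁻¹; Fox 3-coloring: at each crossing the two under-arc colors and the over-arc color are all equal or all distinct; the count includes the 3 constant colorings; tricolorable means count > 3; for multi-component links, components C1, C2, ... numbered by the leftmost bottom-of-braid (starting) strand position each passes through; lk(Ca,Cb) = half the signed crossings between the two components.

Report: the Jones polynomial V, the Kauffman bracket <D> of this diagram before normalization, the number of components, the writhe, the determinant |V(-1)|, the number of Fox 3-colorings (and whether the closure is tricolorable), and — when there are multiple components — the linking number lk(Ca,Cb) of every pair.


V = q + q^3 - q^4
<D> = A^-7 - A^-3 - A^5 (w = +3)
1 component over 5 crossings, w = +3
9 Fox colorings among 3^5, |V(-1)| = 3: tricolorable
why: a (2,3) torus form — a single generator 3 times


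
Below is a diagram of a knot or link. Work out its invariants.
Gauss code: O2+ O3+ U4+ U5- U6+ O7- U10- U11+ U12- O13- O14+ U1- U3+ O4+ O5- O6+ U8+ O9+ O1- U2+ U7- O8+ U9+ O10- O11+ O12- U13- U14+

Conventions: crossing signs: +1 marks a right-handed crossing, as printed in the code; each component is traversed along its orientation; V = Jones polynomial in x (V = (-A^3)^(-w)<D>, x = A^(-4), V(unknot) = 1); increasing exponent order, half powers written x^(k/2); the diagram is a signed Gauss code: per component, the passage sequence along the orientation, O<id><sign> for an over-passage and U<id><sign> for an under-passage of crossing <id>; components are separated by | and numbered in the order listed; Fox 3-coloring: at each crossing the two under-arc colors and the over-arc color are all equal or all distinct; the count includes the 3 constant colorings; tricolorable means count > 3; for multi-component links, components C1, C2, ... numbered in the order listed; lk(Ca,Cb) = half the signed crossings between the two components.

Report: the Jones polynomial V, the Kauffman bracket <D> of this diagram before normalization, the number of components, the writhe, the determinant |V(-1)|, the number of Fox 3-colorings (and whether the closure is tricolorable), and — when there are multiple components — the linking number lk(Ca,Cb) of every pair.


V(x) = x^-1 - 1 + 2x - 2x^2 + 2x^3 - 2x^4 + x^5
bracket: A^-14 - 2A^-10 + 2A^-6 - 2A^-2 + 2A^2 - A^6 + A^10, w = +2
1 component, writhe +2, over 14 crossings
det 11, colorings 3 of 3^14 — not tricolorable
observation: V spans 6 powers of x: at least 6 crossings in any diagram


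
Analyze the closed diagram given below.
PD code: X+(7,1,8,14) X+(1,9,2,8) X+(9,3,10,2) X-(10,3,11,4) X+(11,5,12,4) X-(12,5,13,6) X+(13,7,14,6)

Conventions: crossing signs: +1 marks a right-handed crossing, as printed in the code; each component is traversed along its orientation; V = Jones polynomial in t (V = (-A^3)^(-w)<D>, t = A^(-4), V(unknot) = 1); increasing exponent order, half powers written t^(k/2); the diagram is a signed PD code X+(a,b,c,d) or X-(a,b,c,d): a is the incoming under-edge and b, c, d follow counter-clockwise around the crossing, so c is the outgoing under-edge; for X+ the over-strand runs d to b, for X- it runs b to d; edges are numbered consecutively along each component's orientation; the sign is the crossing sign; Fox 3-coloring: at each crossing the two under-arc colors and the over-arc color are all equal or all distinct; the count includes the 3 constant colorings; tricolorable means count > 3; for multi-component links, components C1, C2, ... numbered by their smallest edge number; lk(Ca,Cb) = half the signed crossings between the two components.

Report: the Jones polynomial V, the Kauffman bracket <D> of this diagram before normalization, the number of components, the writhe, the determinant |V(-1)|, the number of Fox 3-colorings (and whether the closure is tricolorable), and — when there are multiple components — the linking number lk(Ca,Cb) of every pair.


V = t + t^3 - t^4
<D> = A^-7 - A^-3 - A^5 (w = +3)
1 component over 7 crossings, w = +3
9 Fox colorings among 3^7, |V(-1)| = 3: tricolorable
why: w = +3 (over 7 crossings) is diagram-only; (-A^3)^(-3) removes it from V


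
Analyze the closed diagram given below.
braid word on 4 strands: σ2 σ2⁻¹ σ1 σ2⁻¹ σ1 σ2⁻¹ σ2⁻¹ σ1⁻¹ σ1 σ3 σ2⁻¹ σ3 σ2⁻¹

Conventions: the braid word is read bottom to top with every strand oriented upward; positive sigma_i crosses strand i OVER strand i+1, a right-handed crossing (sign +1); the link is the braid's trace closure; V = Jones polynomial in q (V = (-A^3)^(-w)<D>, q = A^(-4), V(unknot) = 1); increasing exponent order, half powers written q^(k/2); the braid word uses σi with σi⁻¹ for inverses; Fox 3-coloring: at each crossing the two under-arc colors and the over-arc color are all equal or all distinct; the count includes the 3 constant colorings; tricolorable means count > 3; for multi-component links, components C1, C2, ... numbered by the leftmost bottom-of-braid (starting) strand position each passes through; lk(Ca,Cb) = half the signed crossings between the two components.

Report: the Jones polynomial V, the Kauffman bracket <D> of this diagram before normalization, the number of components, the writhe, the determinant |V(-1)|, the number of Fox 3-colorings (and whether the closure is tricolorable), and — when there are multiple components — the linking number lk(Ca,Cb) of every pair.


Jones polynomial: V(q) = -q^-6 + 3q^-5 - 4q^-4 + 6q^-3 - 7q^-2 + 6q^-1 - 5 + 4q - 2q^2 + q^3
<D> = -A^-15 + 2A^-11 - 4A^-7 + 5A^-3 - 6A + 7A^5 - 6A^9 + 4A^13 - 3A^17 + A^21; writhe -1
components 1, writhe -1 (13 crossings)
3-colorings: 9 of 3^13, det 39 — tricolorable
note: w = -1 shifts under R1 moves; the (-A^3)^(1) factor cancels that in V


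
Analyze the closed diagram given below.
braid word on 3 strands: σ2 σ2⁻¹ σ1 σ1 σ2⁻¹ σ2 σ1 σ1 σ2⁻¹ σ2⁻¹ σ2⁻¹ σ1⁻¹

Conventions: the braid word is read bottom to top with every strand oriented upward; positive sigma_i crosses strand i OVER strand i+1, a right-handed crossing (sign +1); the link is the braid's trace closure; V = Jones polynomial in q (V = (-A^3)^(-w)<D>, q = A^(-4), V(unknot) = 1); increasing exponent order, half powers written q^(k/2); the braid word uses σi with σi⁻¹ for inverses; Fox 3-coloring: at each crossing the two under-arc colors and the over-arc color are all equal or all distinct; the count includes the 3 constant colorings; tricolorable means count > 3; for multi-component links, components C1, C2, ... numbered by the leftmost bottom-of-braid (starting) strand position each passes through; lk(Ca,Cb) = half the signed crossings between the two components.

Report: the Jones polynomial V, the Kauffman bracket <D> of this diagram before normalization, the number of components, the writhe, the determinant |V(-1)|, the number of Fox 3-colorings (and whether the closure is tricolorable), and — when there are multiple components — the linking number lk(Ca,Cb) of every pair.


V = -q^-3 + q^-2 - q^-1 + 3 - q + q^2 - q^3
<D> = -A^-12 + A^-8 - A^-4 + 3 - A^4 + A^8 - A^12 (w = 0)
1 component over 12 crossings, w = 0
27 Fox colorings among 3^12, |V(-1)| = 9: tricolorable
why: w = 0 (over 12 crossings) is diagram-only; (-A^3)^(0) removes it from V


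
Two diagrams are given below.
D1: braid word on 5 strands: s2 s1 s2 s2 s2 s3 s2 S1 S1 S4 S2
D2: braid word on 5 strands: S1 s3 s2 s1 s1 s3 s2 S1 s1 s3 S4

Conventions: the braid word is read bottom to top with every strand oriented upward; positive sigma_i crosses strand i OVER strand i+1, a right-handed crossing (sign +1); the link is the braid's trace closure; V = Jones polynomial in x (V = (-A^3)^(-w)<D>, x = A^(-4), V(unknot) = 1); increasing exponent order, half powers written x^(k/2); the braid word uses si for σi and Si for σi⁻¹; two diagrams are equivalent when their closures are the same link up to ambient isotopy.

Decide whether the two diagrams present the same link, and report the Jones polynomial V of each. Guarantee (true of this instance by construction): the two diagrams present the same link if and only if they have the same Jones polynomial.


equivalent: no
D1 (bracket A^-13 - A^-9 + A^-5 + A^3; 11 crossings at w = +3): V = -x^(3/2) - x^(7/2) + x^(9/2) - x^(11/2)
V(D2) = -x^(3/2) + x^(5/2) - 2x^(7/2) + 2x^(9/2) - 2x^(11/2) + x^(13/2) - x^(15/2)  [11 crossings, <D> = A^-15 - A^-11 + 2A^-7 - 2A^-3 + 2A - A^5 + A^9, w = +5]
observation: V(x) takes 2 values over 2 diagrams, fixing the grouping


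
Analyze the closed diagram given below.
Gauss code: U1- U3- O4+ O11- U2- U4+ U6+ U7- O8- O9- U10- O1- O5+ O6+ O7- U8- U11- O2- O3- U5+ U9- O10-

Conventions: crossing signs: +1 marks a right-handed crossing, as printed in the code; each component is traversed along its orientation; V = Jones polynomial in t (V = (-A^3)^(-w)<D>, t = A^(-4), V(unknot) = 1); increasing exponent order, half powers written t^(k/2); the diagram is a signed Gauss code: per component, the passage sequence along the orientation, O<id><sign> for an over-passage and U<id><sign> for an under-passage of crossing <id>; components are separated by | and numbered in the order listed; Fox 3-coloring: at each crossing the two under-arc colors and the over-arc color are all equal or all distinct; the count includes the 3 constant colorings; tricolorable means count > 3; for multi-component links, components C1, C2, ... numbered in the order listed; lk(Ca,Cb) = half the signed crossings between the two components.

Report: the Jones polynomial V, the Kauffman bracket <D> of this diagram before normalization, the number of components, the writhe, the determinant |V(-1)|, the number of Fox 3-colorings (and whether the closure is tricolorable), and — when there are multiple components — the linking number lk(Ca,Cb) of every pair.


Jones polynomial: V(t) = -t^-8 + t^-7 - t^-6 + 2t^-5 - 2t^-4 + 2t^-3 - t^-2 + t^-1
<D> = -A^-11 + A^-7 - 2A^-3 + 2A - 2A^5 + A^9 - A^13 + A^17; writhe -5
components 1, writhe -5 (11 crossings)
3-colorings: 3 of 3^11, det 11 — not tricolorable
note: det 11 = |V(-1)|; not divisible by 3, so not tricolorable


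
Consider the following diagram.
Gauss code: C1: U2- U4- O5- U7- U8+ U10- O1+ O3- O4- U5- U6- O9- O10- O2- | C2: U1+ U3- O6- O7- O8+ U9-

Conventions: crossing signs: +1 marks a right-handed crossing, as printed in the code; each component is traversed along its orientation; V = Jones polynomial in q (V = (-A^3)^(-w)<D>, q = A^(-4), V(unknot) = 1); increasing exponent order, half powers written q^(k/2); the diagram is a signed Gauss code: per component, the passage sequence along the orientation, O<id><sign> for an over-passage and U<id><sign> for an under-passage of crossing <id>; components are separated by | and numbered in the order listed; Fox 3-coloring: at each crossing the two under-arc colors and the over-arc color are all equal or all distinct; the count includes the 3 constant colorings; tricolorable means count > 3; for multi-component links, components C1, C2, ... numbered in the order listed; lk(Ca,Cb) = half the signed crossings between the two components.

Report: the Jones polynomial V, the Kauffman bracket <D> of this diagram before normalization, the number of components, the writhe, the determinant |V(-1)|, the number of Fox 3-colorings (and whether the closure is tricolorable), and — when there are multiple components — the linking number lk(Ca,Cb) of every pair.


Jones polynomial: V(q) = q^(-13/2) - q^(-11/2) + q^(-9/2) - 2q^(-7/2) - q^(-3/2)
<D> = -A^-12 - 2A^-4 + 1 - A^4 + A^8; writhe -6
components 2, writhe -6 (10 crossings)
linking number lk(C1,C2) = -1
3-colorings: 9 of 3^10, det 6 — tricolorable
note: the span of V is 5, within the link bound 10 + 2 - 1


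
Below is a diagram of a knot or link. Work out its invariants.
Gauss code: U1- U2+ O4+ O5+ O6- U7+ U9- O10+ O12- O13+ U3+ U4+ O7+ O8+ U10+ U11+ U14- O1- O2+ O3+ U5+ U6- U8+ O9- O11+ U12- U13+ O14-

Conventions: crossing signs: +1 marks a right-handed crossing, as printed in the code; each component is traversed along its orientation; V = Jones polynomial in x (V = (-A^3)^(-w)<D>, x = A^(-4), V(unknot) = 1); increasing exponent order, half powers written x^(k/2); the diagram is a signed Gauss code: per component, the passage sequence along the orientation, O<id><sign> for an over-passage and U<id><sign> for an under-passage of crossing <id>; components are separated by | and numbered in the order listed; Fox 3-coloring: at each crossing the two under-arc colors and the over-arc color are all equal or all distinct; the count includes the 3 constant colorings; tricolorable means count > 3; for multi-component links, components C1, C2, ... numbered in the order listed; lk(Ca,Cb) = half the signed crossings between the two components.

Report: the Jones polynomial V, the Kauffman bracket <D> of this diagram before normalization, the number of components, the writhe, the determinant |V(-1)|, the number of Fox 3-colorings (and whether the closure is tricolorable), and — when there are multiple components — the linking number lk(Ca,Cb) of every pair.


Jones polynomial: V(x) = x - x^2 + 2x^3 - x^4 + x^5 - x^6
<D> = -A^-12 + A^-8 - A^-4 + 2 - A^4 + A^8; writhe +4
components 1, writhe +4 (14 crossings)
3-colorings: 3 of 3^14, det 7 — not tricolorable
note: det 7 = |V(-1)|; not divisible by 3, so not tricolorable


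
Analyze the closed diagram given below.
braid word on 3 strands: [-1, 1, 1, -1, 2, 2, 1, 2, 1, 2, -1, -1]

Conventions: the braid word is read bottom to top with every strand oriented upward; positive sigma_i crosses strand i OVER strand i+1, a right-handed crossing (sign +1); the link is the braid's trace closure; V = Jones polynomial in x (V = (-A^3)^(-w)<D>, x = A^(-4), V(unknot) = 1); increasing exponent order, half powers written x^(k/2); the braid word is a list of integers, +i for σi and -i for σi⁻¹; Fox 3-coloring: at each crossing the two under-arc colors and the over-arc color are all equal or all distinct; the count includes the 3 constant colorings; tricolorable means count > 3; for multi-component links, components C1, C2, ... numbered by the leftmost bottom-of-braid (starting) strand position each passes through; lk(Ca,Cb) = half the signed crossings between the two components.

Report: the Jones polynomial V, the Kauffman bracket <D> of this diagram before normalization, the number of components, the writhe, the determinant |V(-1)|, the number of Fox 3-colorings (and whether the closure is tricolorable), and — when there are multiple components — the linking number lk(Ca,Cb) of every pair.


Jones polynomial: V(x) = x - x^2 + 2x^3 - x^4 + x^5 - x^6
<D> = -A^-12 + A^-8 - A^-4 + 2 - A^4 + A^8; writhe +4
components 1, writhe +4 (12 crossings)
3-colorings: 3 of 3^12, det 7 — not tricolorable
note: w = +4 (over 12 crossings) is diagram-only; (-A^3)^(-4) removes it from V


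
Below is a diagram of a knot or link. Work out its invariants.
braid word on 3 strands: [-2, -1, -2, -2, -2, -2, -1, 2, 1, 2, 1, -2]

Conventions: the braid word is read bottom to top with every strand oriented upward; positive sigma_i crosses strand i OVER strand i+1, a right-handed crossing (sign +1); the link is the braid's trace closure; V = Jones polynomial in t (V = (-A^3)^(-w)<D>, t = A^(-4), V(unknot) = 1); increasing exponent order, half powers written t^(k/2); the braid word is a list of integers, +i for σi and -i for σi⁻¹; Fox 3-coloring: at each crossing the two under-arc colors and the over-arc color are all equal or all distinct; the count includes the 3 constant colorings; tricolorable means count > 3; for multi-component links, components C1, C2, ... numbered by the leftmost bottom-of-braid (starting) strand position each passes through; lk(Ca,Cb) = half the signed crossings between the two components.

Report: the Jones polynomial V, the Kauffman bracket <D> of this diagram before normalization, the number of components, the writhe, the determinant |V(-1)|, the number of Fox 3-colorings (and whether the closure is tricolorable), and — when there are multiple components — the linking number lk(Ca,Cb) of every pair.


Jones polynomial: V(t) = -t^-6 + t^-5 - t^-4 + 2t^-3 - t^-2 + t^-1
<D> = A^-8 - A^-4 + 2 - A^4 + A^8 - A^12; writhe -4
components 1, writhe -4 (12 crossings)
3-colorings: 3 of 3^12, det 7 — not tricolorable
note: w = -4 shifts under R1 moves; the (-A^3)^(4) factor cancels that in V


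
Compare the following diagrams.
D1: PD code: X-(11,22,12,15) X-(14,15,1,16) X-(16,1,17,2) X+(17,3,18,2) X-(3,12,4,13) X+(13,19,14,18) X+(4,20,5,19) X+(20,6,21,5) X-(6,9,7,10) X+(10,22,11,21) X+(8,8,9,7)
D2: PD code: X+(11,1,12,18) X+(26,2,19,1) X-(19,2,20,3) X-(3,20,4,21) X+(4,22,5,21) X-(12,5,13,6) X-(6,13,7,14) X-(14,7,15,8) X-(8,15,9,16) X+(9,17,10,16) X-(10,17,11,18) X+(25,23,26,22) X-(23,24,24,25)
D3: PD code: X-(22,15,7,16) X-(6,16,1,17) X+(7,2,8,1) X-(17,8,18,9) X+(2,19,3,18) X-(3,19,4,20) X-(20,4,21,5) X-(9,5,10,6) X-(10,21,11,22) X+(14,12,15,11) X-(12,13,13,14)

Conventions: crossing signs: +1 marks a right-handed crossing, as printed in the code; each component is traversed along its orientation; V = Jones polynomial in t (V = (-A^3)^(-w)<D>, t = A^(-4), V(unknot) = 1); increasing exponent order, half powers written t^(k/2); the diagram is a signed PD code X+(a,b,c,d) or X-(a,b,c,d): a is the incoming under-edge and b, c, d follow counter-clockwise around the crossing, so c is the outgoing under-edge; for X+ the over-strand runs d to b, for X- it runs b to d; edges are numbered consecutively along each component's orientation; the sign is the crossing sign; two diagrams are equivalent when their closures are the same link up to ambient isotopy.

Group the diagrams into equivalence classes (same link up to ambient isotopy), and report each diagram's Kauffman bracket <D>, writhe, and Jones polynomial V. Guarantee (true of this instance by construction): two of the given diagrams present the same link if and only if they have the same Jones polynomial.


equivalence classes: {D1} | {D2} | {D3}
D1 (bracket A^-7 + A; 11 crossings at w = +1): V = -t^(1/2) - t^(5/2)
D2 (bracket A^-7 + A^-3 + A - A^9; 13 crossings at w = -3): V = t^(-9/2) - t^(-5/2) - t^(-3/2) - t^(-1/2)
V(D3) = t^(-13/2) - t^(-11/2) + t^(-9/2) - 2t^(-7/2) - t^(-3/2)  [11 crossings, <D> = A^-9 + 2A^-1 - A^3 + A^7 - A^11, w = -5]
key observation: 3 classes among 3 diagrams; unequal V(t) rules out equality


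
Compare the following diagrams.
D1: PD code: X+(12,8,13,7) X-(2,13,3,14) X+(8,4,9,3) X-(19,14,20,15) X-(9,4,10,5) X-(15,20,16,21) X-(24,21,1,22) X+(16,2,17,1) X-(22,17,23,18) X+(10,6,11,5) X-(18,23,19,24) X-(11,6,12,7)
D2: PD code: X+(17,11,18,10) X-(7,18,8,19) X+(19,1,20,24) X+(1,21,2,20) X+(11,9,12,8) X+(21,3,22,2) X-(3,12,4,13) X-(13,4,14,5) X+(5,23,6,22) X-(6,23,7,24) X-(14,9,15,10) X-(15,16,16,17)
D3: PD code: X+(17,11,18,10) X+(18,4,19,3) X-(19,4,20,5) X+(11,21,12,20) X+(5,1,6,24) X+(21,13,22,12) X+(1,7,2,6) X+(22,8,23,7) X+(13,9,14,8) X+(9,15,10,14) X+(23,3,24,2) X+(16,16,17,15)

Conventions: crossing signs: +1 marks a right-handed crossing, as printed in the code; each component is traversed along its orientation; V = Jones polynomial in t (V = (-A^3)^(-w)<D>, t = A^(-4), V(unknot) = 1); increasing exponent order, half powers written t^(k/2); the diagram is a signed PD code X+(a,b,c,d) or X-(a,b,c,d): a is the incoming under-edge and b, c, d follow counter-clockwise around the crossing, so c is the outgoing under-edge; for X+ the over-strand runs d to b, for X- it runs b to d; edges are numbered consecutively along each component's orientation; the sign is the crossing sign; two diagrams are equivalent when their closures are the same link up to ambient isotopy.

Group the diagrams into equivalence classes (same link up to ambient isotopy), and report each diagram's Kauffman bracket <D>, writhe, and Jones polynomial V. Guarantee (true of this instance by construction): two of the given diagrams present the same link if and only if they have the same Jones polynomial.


equivalence classes: {D1} | {D2} | {D3}
D1 (bracket A^-8 - A^-4 + 2 - A^4 + A^8 - A^12; 12 crossings at w = -4): V = -t^-6 + t^-5 - t^-4 + 2t^-3 - t^-2 + t^-1
V(D2) = -t^-3 + t^-2 - t^-1 + 3 - t + t^2 - t^3  [12 crossings, <D> = -A^-12 + A^-8 - A^-4 + 3 - A^4 + A^8 - A^12, w = 0]
V(D3) = t^3 + 2t^5 - 2t^6 + 2t^7 - 3t^8 + 2t^9 - 2t^10 + t^11  [12 crossings, <D> = A^-14 - 2A^-10 + 2A^-6 - 3A^-2 + 2A^2 - 2A^6 + 2A^10 + A^18, w = +10]
key observation: 3 values of V(t) split the 3 diagrams


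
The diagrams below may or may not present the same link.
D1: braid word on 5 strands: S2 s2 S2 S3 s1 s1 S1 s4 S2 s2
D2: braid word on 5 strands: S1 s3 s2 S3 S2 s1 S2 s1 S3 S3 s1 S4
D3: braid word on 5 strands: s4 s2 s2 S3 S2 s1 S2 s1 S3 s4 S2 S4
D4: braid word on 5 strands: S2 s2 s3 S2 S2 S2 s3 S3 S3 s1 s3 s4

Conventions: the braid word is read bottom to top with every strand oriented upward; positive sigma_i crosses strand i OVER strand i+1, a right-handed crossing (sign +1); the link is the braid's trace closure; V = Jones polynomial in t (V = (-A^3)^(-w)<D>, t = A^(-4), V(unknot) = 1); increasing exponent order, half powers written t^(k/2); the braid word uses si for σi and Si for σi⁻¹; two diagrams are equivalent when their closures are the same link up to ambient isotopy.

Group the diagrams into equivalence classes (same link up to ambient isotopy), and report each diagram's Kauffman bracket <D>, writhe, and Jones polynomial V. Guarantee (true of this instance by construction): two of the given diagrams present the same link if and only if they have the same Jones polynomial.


equivalence classes: {D1} | {D2, D3} | {D4}
D1 (bracket 1; 10 crossings at w = 0): V = 1
V(D2) = t^-4 - t^-3 + t^-2 - 2t^-1 + 2 - t + t^2  (w -2, c 12, <D> = A^-14 - A^-10 + 2A^-6 - 2A^-2 + A^2 - A^6 + A^10)
D3 (bracket A^-8 - A^-4 + 2 - 2A^4 + A^8 - A^12 + A^16; 12 crossings at w = 0): V = t^-4 - t^-3 + t^-2 - 2t^-1 + 2 - t + t^2
D4 (bracket A^4 + A^12 - A^16; 12 crossings at w = 0): V = -t^-4 + t^-3 + t^-1
observation: comparing 4 Jones polynomials yields 3 groups


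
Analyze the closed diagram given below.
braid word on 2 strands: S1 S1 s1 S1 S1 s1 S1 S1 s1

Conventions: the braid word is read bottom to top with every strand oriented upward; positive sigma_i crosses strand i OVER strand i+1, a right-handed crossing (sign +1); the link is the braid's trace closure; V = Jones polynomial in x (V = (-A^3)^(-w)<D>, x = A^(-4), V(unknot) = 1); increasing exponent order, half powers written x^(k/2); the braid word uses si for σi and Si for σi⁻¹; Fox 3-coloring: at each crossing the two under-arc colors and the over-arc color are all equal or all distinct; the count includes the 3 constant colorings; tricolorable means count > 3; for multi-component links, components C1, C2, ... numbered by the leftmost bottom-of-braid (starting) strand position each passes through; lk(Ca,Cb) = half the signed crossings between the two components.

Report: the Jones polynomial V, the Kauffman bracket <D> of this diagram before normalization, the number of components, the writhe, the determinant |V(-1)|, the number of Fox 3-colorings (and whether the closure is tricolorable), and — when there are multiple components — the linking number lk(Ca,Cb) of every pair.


Jones polynomial: V(x) = -x^-4 + x^-3 + x^-1
<D> = -A^-5 - A^3 + A^7; writhe -3
components 1, writhe -3 (9 crossings)
3-colorings: 9 of 3^9, det 3 — tricolorable
note: a (2,3) torus form — a single generator 3 times


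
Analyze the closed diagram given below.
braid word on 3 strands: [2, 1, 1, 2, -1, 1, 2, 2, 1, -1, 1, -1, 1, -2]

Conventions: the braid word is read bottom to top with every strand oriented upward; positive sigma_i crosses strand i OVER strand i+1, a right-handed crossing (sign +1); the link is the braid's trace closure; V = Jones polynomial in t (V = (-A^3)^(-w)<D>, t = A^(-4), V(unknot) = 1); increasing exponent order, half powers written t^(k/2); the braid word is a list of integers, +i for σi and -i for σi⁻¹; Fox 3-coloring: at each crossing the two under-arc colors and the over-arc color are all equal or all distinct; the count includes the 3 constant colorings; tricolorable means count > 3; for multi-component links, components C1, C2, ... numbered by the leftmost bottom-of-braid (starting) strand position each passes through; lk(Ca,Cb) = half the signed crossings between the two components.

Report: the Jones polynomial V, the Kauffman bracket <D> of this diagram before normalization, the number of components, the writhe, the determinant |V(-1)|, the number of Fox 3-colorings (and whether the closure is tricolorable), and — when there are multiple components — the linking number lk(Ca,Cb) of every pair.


Jones polynomial: V(t) = t^2 + 2t^4 - 2t^5 + t^6 - 2t^7 + t^8
<D> = A^-14 - 2A^-10 + A^-6 - 2A^-2 + 2A^2 + A^10; writhe +6
components 1, writhe +6 (14 crossings)
3-colorings: 27 of 3^14, det 9 — tricolorable
note: V spans 6 powers of t: at least 6 crossings in any diagram
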